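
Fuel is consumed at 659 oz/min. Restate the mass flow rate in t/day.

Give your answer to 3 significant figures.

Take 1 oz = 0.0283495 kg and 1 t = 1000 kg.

659 oz/min × 0.0283495 kg/oz ÷ 60 s/min = 0.311372 kg/s
0.311372 kg/s ÷ 1000 kg/t × 86400 s/day = 26.9025 t/day

26.9 t/day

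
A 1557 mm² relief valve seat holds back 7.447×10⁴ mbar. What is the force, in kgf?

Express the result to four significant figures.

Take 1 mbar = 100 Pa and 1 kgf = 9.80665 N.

7.447×10⁴ mbar × 100 = 7.447×10⁶ Pa
1557 mm² × 10⁻⁶ = 0.001557 m²
F = P × A = 7.447×10⁶ Pa × 0.001557 m² = 11595 N
11595 N ÷ (9.80665 N/kgf) = 1182.36 kgf

1182 kgf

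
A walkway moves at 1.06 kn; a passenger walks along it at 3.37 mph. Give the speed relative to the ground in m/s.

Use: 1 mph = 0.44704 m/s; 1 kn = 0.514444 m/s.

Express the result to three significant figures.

2.05 m/s

1.06 kn × 0.514444 = 0.545311 m/s
3.37 mph × 0.44704 = 1.50652 m/s
Combined: 0.545311 + 1.50652 = 2.05183 m/s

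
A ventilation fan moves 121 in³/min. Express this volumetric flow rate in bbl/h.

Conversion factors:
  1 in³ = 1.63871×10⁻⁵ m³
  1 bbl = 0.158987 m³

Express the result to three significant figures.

121 in³/min × 1.63871×10⁻⁵ m³/in³ ÷ 60 s/min = 3.30473×10⁻⁵ m³/s
3.30473×10⁻⁵ m³/s ÷ 0.158987 m³/bbl × 3600 s/h = 0.748302 bbl/h

0.748 bbl/h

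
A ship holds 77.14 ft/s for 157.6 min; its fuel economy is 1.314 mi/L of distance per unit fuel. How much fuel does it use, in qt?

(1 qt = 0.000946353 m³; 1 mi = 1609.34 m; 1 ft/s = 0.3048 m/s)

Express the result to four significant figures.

77.14 ft/s → 23.5123 m/s
157.6 min → 9456 s
d = v × t = 23.5123 × 9456 = 222332 m
1.314 mi/L → 2.11467×10⁶ m/m³
V = d / (distance per unit fuel) = 222332 / 2.11467×10⁶ = 0.105138 m³
In qt: 0.105138 / 0.000946353 = 111.098 qt

111.1 qt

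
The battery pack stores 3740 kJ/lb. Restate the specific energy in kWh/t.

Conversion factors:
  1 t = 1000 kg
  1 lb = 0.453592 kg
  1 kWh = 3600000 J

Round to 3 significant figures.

3740 kJ/lb × 1000 J/kJ ÷ 0.453592 kg/lb = 8.2453×10⁶ J/kg
8.2453×10⁶ J/kg ÷ 3600000 J/kWh × 1000 kg/t = 2290.36 kWh/t

2290 kWh/t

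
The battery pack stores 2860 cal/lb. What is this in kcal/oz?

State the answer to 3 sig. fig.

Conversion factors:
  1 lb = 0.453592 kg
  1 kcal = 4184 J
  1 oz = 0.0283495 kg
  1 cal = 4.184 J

0.179 kcal/oz

2860 cal/lb × 4.184 J/cal ÷ 0.453592 kg/lb = 26381.1 J/kg
26381.1 J/kg ÷ 4184 J/kcal × 0.0283495 kg/oz = 0.17875 kcal/oz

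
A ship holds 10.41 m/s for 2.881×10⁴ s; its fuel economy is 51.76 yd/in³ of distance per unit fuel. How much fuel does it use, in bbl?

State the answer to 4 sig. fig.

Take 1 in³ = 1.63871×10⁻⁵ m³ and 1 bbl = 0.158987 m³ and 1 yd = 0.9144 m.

0.6531 bbl

d = v × t = 10.41 × 28810 = 299912 m
51.76 yd/in³ → 2.88821×10⁶ m/m³
V = d / (distance per unit fuel) = 299912 / 2.88821×10⁶ = 0.10384 m³
In bbl: 0.10384 / 0.158987 = 0.653135 bbl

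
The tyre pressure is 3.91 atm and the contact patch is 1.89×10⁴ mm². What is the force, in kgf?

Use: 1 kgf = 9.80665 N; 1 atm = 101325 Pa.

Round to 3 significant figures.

764 kgf

3.91 atm × 101325 → 396181 Pa
1.89×10⁴ mm² × 10⁻⁶ → 0.0189 m²
F = P × A = 396181 Pa × 0.0189 m² = 7487.82 N
7487.82 N ÷ (9.80665 N/kgf) = 763.545 kgf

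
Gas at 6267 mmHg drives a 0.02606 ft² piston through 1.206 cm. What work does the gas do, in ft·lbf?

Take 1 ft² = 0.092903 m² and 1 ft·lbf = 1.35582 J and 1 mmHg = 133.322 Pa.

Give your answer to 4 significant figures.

6267 mmHg → 835529 Pa
0.02606 ft² → 0.00242105 m²
F = P × A = 835529 × 0.00242105 = 2022.86 N
1.206 cm → 0.01206 m
W = F × d = 2022.86 × 0.01206 = 24.3957 J
In ft·lbf: 24.3957 / 1.35582 = 17.9933 ft·lbf

17.99 ft·lbf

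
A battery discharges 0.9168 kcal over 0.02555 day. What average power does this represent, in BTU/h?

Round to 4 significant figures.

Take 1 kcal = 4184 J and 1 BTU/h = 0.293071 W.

0.9168 kcal × 4184 → 3835.89 J
0.02555 day × 86400 → 2207.52 s
P = E / t = 3835.89 J / 2207.52 s = 1.73765 W
1.73765 W ÷ (0.293071 W/BTU/h) = 5.92911 BTU/h

5.929 BTU/h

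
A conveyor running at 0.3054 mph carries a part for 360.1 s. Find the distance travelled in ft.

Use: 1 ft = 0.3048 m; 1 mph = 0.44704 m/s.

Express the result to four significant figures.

161.3 ft

0.3054 mph × 0.44704 → 0.136526 m/s
d = v × t = 0.136526 m/s × 360.1 s = 49.163 m
49.163 m ÷ (0.3048 m/ft) = 161.296 ft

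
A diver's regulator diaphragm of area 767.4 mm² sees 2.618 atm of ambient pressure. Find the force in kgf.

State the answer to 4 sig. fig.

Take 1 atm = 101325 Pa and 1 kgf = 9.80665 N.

2.618 atm × 101325 = 265269 Pa
767.4 mm² × 10⁻⁶ = 7.674×10⁻⁴ m²
F = P × A = 265269 Pa × 7.674×10⁻⁴ m² = 203.567 N
203.567 N ÷ (9.80665 N/kgf) = 20.7581 kgf

20.76 kgf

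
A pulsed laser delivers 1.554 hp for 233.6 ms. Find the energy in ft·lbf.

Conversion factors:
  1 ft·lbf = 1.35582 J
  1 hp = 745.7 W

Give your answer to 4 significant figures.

199.7 ft·lbf

1.554 hp × 745.7 → 1158.82 W
233.6 ms × 0.001 → 0.2336 s
E = P × t = 1158.82 W × 0.2336 s = 270.7 J
270.7 J ÷ (1.35582 J/ft·lbf) = 199.658 ft·lbf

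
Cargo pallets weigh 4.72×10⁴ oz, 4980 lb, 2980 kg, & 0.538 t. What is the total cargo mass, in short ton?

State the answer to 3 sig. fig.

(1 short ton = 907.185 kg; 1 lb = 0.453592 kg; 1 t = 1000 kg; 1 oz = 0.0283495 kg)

4.72×10⁴ oz × 0.0283495 = 1338.1 kg
4980 lb × 0.453592 = 2258.89 kg
2980 kg (already kg)
0.538 t × 1000 = 538 kg
Sum: 1338.1 + 2258.89 + 2980 + 538 = 7114.99 kg
In short ton: 7114.99 / 907.185 = 7.84293 short ton

7.84 short ton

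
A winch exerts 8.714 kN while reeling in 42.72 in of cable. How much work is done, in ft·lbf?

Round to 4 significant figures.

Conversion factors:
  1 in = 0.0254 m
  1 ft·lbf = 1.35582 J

8.714 kN × 1000 = 8714 N
42.72 in × 0.0254 = 1.08509 m
W = F × d = 8714 N × 1.08509 m = 9455.47 J
9455.47 J ÷ (1.35582 J/ft·lbf) = 6973.99 ft·lbf

6974 ft·lbf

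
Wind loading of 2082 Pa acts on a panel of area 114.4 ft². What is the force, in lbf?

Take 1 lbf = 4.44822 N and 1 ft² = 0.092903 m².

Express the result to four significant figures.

4975 lbf

114.4 ft² × 0.092903 = 10.6281 m²
F = P × A = 2082 Pa × 10.6281 m² = 22127.7 N
22127.7 N ÷ (4.44822 N/lbf) = 4974.51 lbf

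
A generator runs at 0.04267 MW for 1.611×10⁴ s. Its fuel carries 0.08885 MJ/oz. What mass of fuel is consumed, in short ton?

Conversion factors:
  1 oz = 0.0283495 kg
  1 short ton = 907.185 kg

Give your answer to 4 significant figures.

0.2418 short ton

0.04267 MW → 42670 W
E = P × t = 42670 × 16110 = 6.87414×10⁸ J
0.08885 MJ/oz → 3.13409×10⁶ J/kg
m = E / e_s = 6.87414×10⁸ / 3.13409×10⁶ = 219.334 kg
In short ton: 219.334 / 907.185 = 0.241774 short ton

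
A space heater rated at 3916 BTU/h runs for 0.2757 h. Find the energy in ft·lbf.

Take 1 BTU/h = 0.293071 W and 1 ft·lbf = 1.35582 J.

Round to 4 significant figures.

8.401×10⁵ ft·lbf

3916 BTU/h × 0.293071 = 1147.67 W
0.2757 h × 3600 = 992.52 s
E = P × t = 1147.67 W × 992.52 s = 1.13909×10⁶ J
1.13909×10⁶ J ÷ (1.35582 J/ft·lbf) = 840148 ft·lbf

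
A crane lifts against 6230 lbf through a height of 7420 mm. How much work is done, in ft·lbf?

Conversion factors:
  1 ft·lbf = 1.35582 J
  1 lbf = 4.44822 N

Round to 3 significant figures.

1.52×10⁵ ft·lbf

6230 lbf × 4.44822 → 27712.4 N
7420 mm × 0.001 → 7.42 m
W = F × d = 27712.4 N × 7.42 m = 205626 J
205626 J ÷ (1.35582 J/ft·lbf) = 151662 ft·lbf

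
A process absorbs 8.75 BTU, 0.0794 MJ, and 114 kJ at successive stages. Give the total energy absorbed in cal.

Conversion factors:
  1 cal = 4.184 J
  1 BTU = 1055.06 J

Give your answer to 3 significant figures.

4.84×10⁴ cal

8.75 BTU × 1055.06 = 9231.78 J
0.0794 MJ × 1000000 = 79400 J
114 kJ × 1000 = 114000 J
Total: 9231.78 + 79400 + 114000 = 202632 J
In cal: 202632 / 4.184 = 48430.2 cal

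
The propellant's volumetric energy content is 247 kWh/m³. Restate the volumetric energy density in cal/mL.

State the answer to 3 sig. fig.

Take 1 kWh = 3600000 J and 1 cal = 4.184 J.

213 cal/mL

247 kWh/m³ × 3600000 J/kWh = 8.892×10⁸ J/m³
8.892×10⁸ J/m³ ÷ 4.184 J/cal × 10⁻⁶ m³/mL = 212.524 cal/mL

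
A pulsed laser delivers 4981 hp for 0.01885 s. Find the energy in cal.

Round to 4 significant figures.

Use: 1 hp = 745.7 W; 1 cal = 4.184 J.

4981 hp × 745.7 → 3.71433×10⁶ W
E = P × t = 3.71433×10⁶ W × 0.01885 s = 70015.1 J
70015.1 J ÷ (4.184 J/cal) = 16734 cal

1.673×10⁴ cal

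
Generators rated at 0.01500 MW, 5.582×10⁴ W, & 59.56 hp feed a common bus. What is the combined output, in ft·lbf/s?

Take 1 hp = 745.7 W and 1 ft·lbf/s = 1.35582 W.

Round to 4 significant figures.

8.499×10⁴ ft·lbf/s

0.01500 MW × 1000000 = 15000 W
5.582×10⁴ W (already W)
59.56 hp × 745.7 = 44413.9 W
Total: 15000 + 55820 + 44413.9 = 115234 W
In ft·lbf/s: 115234 / 1.35582 = 84992.1 ft·lbf/s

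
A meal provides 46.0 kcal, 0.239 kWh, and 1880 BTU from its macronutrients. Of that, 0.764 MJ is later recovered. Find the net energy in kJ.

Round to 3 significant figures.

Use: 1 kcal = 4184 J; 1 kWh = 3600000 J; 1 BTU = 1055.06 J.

46.0 kcal × 4184 → 192464 J
0.239 kWh × 3600000 → 860400 J
1880 BTU × 1055.06 → 1.98351×10⁶ J
0.764 MJ × 1000000 → 764000 J
Net: 192464 + 860400 + 1.98351×10⁶ − 764000 = 2.27237×10⁶ J
In kJ: 2.27237×10⁶ / 1000 = 2272.37 kJ

2270 kJ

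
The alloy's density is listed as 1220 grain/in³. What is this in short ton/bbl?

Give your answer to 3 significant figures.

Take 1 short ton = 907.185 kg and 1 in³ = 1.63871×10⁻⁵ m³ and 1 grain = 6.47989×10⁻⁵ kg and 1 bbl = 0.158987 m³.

0.845 short ton/bbl

1220 grain/in³ × 6.47989×10⁻⁵ kg/grain ÷ 1.63871×10⁻⁵ m³/in³ = 4824.2 kg/m³
4824.2 kg/m³ ÷ 907.185 kg/short ton × 0.158987 m³/bbl = 0.845456 short ton/bbl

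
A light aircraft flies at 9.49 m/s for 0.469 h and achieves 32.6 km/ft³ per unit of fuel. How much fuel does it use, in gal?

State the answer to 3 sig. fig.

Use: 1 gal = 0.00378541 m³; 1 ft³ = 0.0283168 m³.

0.469 h → 1688.4 s
d = v × t = 9.49 × 1688.4 = 16022.9 m
32.6 km/ft³ → 1.15126×10⁶ m/m³
V = d / (distance per unit fuel) = 16022.9 / 1.15126×10⁶ = 0.0139177 m³
In gal: 0.0139177 / 0.00378541 = 3.67667 gal

3.68 gal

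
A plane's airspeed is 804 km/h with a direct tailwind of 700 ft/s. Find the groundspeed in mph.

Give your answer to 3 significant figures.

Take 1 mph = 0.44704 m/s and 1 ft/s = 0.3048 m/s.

977 mph

804 km/h × (1/3.6) = 223.333 m/s
700 ft/s × 0.3048 = 213.36 m/s
Total: 223.333 + 213.36 = 436.693 m/s
In mph: 436.693 / 0.44704 = 976.854 mph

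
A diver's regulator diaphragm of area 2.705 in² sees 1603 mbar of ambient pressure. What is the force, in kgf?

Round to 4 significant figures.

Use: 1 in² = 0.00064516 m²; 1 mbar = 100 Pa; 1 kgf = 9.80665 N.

28.53 kgf

1603 mbar × 100 = 160300 Pa
2.705 in² × 0.00064516 = 0.00174516 m²
F = P × A = 160300 Pa × 0.00174516 m² = 279.749 N
279.749 N ÷ (9.80665 N/kgf) = 28.5265 kgf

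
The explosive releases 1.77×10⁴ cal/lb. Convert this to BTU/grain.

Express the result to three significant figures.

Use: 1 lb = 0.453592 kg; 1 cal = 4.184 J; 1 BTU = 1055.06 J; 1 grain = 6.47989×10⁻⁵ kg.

1.77×10⁴ cal/lb × 4.184 J/cal ÷ 0.453592 kg/lb = 163267 J/kg
163267 J/kg ÷ 1055.06 J/BTU × 6.47989×10⁻⁵ kg/grain = 0.0100274 BTU/grain

0.0100 BTU/grain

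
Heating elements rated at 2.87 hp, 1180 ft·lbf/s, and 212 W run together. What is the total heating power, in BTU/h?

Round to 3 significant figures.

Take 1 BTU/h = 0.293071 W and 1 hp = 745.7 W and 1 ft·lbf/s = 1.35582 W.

1.35×10⁴ BTU/h

2.87 hp × 745.7 = 2140.16 W
1180 ft·lbf/s × 1.35582 = 1599.87 W
212 W (already W)
Combined: 2140.16 + 1599.87 + 212 = 3952.03 W
In BTU/h: 3952.03 / 0.293071 = 13484.9 BTU/h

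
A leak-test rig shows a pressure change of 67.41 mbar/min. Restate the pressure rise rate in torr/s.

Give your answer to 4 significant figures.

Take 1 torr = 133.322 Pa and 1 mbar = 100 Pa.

0.8427 torr/s

67.41 mbar/min × 100 Pa/mbar ÷ 60 s/min = 112.35 Pa/s
112.35 Pa/s ÷ 133.322 Pa/torr = 0.842697 torr/s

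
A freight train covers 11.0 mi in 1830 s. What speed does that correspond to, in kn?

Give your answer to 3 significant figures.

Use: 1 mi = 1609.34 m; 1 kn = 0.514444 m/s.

18.8 kn

11.0 mi × 1609.34 = 17702.7 m
v = d / t = 17702.7 m / 1830 s = 9.67361 m/s
9.67361 m/s ÷ (0.514444 m/s/kn) = 18.804 kn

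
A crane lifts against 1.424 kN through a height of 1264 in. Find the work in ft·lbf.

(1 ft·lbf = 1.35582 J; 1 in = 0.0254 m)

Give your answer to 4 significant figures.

1.424 kN × 1000 = 1424 N
1264 in × 0.0254 = 32.1056 m
W = F × d = 1424 N × 32.1056 m = 45718.4 J
45718.4 J ÷ (1.35582 J/ft·lbf) = 33720.1 ft·lbf

3.372×10⁴ ft·lbf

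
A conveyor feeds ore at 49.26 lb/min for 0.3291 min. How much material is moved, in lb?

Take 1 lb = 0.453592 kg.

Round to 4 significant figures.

16.21 lb

49.26 lb/min → 0.372399 kg/s
0.3291 min → 19.746 s
m = ṁ × t = 0.372399 × 19.746 = 7.35339 kg
In lb: 7.35339 / 0.453592 = 16.2115 lb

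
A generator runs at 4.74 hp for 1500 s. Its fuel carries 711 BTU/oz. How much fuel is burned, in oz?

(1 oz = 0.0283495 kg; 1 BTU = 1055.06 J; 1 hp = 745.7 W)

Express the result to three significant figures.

4.74 hp → 3534.62 W
E = P × t = 3534.62 × 1500 = 5.30193×10⁶ J
711 BTU/oz → 2.64607×10⁷ J/kg
m = E / e_s = 5.30193×10⁶ / 2.64607×10⁷ = 0.20037 kg
In oz: 0.20037 / 0.0283495 = 7.06785 oz

7.07 oz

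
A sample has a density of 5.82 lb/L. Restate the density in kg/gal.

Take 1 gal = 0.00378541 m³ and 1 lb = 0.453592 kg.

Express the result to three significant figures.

9.99 kg/gal

5.82 lb/L × 0.453592 kg/lb ÷ 0.001 m³/L = 2639.91 kg/m³
2639.91 kg/m³ × 0.00378541 m³/gal = 9.99314 kg/gal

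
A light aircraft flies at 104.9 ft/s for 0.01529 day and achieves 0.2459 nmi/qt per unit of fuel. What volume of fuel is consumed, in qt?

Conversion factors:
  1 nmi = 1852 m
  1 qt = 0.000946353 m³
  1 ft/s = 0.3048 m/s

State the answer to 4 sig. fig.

92.75 qt

104.9 ft/s → 31.9735 m/s
0.01529 day → 1321.06 s
d = v × t = 31.9735 × 1321.06 = 42238.9 m
0.2459 nmi/qt → 481223 m/m³
V = d / (distance per unit fuel) = 42238.9 / 481223 = 0.0877741 m³
In qt: 0.0877741 / 0.000946353 = 92.7499 qt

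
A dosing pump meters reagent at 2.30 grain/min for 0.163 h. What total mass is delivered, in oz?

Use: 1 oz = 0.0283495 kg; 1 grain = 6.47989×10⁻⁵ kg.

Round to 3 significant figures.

0.0514 oz

2.30 grain/min → 2.48396×10⁻⁶ kg/s
0.163 h → 586.8 s
m = ṁ × t = 2.48396×10⁻⁶ × 586.8 = 0.00145759 kg
In oz: 0.00145759 / 0.0283495 = 0.051415 oz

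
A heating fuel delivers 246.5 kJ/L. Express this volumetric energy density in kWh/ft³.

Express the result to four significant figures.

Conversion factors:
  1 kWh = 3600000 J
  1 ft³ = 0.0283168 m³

246.5 kJ/L × 1000 J/kJ ÷ 0.001 m³/L = 2.465×10⁸ J/m³
2.465×10⁸ J/m³ ÷ 3600000 J/kWh × 0.0283168 m³/ft³ = 1.93891 kWh/ft³

1.939 kWh/ft³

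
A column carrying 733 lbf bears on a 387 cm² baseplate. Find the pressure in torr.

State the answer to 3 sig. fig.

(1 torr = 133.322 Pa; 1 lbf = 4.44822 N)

632 torr

733 lbf × 4.44822 → 3260.55 N
387 cm² × 0.0001 → 0.0387 m²
P = F / A = 3260.55 N / 0.0387 m² = 84251.9 Pa
84251.9 Pa ÷ (133.322 Pa/torr) = 631.943 torr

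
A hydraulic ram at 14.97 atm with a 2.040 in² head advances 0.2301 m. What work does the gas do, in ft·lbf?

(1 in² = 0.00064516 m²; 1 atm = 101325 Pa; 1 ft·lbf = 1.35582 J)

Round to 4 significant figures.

14.97 atm → 1.51684×10⁶ Pa
2.040 in² → 0.00131613 m²
F = P × A = 1.51684×10⁶ × 0.00131613 = 1996.36 N
W = F × d = 1996.36 × 0.2301 = 459.362 J
In ft·lbf: 459.362 / 1.35582 = 338.808 ft·lbf

338.8 ft·lbf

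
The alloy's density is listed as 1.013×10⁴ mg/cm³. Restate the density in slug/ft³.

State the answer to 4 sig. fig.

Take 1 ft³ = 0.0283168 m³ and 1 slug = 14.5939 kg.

1.013×10⁴ mg/cm³ × 10⁻⁶ kg/mg ÷ 10⁻⁶ m³/cm³ = 10130 kg/m³
10130 kg/m³ ÷ 14.5939 kg/slug × 0.0283168 m³/ft³ = 19.6554 slug/ft³

19.66 slug/ft³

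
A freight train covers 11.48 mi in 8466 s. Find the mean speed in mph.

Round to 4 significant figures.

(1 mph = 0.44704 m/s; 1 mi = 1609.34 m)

4.882 mph

11.48 mi × 1609.34 = 18475.2 m
v = d / t = 18475.2 m / 8466 s = 2.18228 m/s
2.18228 m/s ÷ (0.44704 m/s/mph) = 4.88162 mph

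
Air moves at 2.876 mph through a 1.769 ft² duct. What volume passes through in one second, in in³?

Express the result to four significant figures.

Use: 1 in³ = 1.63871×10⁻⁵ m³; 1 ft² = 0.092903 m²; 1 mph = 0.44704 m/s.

2.876 mph × 0.44704 → 1.28569 m/s
1.769 ft² × 0.092903 → 0.164345 m²
V = v × A × t = 1.28569 m/s × 0.164345 m² × 1 s = 0.211297 m³
0.211297 m³ ÷ (1.63871×10⁻⁵ m³/in³) = 12894.1 in³

1.289×10⁴ in³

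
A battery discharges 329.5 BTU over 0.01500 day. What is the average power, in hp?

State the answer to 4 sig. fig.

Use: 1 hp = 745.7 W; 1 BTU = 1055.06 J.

329.5 BTU × 1055.06 → 347642 J
0.01500 day × 86400 → 1296 s
P = E / t = 347642 J / 1296 s = 268.242 W
268.242 W ÷ (745.7 W/hp) = 0.359718 hp

0.3597 hp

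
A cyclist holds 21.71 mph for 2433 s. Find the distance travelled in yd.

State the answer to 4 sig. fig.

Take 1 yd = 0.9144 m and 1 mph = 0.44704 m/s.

2.582×10⁴ yd

21.71 mph × 0.44704 = 9.70524 m/s
d = v × t = 9.70524 m/s × 2433 s = 23612.8 m
23612.8 m ÷ (0.9144 m/yd) = 25823.3 yd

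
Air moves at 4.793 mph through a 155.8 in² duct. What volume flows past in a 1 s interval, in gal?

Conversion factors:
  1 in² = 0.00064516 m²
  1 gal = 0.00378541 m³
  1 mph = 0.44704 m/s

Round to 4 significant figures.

4.793 mph × 0.44704 → 2.14266 m/s
155.8 in² × 0.00064516 → 0.100516 m²
V = v × A × t = 2.14266 m/s × 0.100516 m² × 1 s = 0.215372 m³
0.215372 m³ ÷ (0.00378541 m³/gal) = 56.8953 gal

56.90 gal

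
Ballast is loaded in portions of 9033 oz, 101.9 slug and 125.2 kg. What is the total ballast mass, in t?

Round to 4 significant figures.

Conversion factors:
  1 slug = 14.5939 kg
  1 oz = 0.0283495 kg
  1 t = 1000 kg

9033 oz × 0.0283495 = 256.081 kg
101.9 slug × 14.5939 = 1487.12 kg
125.2 kg (already kg)
Total: 256.081 + 1487.12 + 125.2 = 1868.4 kg
In t: 1868.4 / 1000 = 1.8684 t

1.868 t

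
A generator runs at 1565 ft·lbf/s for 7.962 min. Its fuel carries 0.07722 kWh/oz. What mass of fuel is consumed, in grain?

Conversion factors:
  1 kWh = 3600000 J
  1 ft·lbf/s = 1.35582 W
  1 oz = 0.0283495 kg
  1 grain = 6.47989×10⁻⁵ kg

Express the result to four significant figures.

1595 grain

1565 ft·lbf/s → 2121.86 W
7.962 min → 477.72 s
E = P × t = 2121.86 × 477.72 = 1.01365×10⁶ J
0.07722 kWh/oz → 9.80589×10⁶ J/kg
m = E / e_s = 1.01365×10⁶ / 9.80589×10⁶ = 0.103372 kg
In grain: 0.103372 / 6.47989×10⁻⁵ = 1595.27 grain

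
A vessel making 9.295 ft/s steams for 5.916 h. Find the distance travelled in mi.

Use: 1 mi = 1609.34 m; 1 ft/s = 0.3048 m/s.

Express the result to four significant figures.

9.295 ft/s × 0.3048 → 2.83312 m/s
5.916 h × 3600 → 21297.6 s
d = v × t = 2.83312 m/s × 21297.6 s = 60338.7 m
60338.7 m ÷ (1609.34 m/mi) = 37.4928 mi

37.49 mi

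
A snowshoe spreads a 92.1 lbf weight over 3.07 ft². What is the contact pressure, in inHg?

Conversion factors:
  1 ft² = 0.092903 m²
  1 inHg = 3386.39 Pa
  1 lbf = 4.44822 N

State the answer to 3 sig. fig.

0.424 inHg

92.1 lbf × 4.44822 = 409.681 N
3.07 ft² × 0.092903 = 0.285212 m²
P = F / A = 409.681 N / 0.285212 m² = 1436.41 Pa
1436.41 Pa ÷ (3386.39 Pa/inHg) = 0.424171 inHg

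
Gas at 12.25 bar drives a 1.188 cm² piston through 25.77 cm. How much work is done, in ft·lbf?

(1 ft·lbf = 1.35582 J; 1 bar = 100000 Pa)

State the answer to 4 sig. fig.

12.25 bar → 1.225×10⁶ Pa
1.188 cm² → 1.188×10⁻⁴ m²
F = P × A = 1.225×10⁶ × 1.188×10⁻⁴ = 145.53 N
25.77 cm → 0.2577 m
W = F × d = 145.53 × 0.2577 = 37.5031 J
In ft·lbf: 37.5031 / 1.35582 = 27.6608 ft·lbf

27.66 ft·lbf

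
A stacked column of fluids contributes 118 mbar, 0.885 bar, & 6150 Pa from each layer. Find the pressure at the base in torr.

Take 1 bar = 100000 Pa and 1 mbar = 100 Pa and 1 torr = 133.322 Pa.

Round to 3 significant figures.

798 torr

118 mbar × 100 = 11800 Pa
0.885 bar × 100000 = 88500 Pa
6150 Pa (already Pa)
Total: 11800 + 88500 + 6150 = 106450 Pa
In torr: 106450 / 133.322 = 798.443 torr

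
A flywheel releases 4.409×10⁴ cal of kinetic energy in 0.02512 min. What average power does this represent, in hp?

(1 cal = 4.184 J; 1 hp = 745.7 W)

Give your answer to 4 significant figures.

164.1 hp

4.409×10⁴ cal × 4.184 = 184473 J
0.02512 min × 60 = 1.5072 s
P = E / t = 184473 J / 1.5072 s = 122395 W
122395 W ÷ (745.7 W/hp) = 164.134 hp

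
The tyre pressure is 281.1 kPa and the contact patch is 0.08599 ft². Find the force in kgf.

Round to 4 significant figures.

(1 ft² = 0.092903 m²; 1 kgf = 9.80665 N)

229.0 kgf

281.1 kPa × 1000 = 281100 Pa
0.08599 ft² × 0.092903 = 0.00798873 m²
F = P × A = 281100 Pa × 0.00798873 m² = 2245.63 N
2245.63 N ÷ (9.80665 N/kgf) = 228.991 kgf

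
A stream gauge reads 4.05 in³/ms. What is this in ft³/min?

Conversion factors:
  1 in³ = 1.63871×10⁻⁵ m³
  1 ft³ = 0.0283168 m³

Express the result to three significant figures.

4.05 in³/ms × 1.63871×10⁻⁵ m³/in³ ÷ 0.001 s/ms = 0.0663678 m³/s
0.0663678 m³/s ÷ 0.0283168 m³/ft³ × 60 s/min = 140.626 ft³/min

141 ft³/min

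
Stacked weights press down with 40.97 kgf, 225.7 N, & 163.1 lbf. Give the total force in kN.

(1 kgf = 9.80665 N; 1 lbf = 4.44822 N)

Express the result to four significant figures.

40.97 kgf × 9.80665 = 401.778 N
225.7 N (already N)
163.1 lbf × 4.44822 = 725.505 N
Combined: 401.778 + 225.7 + 725.505 = 1352.98 N
In kN: 1352.98 / 1000 = 1.35298 kN

1.353 kN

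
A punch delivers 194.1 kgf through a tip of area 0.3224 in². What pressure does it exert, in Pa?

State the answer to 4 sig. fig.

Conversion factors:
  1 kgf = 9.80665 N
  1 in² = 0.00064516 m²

9.151×10⁶ Pa

194.1 kgf × 9.80665 = 1903.47 N
0.3224 in² × 0.00064516 = 2.08×10⁻⁴ m²
P = F / A = 1903.47 N / 2.08×10⁻⁴ m² = 9.1513×10⁶ Pa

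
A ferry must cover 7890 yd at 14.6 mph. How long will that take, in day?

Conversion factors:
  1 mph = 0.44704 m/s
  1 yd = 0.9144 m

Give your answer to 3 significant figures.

0.0128 day

7890 yd × 0.9144 → 7214.62 m
14.6 mph × 0.44704 → 6.52678 m/s
t = d / v = 7214.62 m / 6.52678 m/s = 1105.39 s
1105.39 s ÷ (86400 s/day) = 0.0127939 day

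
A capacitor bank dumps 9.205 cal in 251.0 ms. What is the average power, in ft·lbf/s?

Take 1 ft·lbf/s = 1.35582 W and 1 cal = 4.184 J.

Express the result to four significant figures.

113.2 ft·lbf/s

9.205 cal × 4.184 → 38.5137 J
251.0 ms × 0.001 → 0.251 s
P = E / t = 38.5137 J / 0.251 s = 153.441 W
153.441 W ÷ (1.35582 W/ft·lbf/s) = 113.172 ft·lbf/s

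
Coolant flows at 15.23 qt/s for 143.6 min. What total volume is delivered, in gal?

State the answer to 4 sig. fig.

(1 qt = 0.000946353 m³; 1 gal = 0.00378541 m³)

15.23 qt/s → 0.014413 m³/s
143.6 min → 8616 s
V = Q × t = 0.014413 × 8616 = 124.182 m³
In gal: 124.182 / 0.00378541 = 32805.4 gal

3.281×10⁴ gal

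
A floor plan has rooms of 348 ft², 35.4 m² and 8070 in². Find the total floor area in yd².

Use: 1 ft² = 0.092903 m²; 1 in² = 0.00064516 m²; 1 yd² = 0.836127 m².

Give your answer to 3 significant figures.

348 ft² × 0.092903 = 32.3302 m²
35.4 m² (already m²)
8070 in² × 0.00064516 = 5.20644 m²
Combined: 32.3302 + 35.4 + 5.20644 = 72.9366 m²
In yd²: 72.9366 / 0.836127 = 87.2315 yd²

87.2 yd²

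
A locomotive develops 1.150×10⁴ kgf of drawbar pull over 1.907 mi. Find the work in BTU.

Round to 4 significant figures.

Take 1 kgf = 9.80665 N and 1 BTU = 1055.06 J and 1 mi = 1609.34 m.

1.150×10⁴ kgf × 9.80665 → 112776 N
1.907 mi × 1609.34 → 3069.01 m
W = F × d = 112776 N × 3069.01 m = 3.46111×10⁸ J
3.46111×10⁸ J ÷ (1055.06 J/BTU) = 328049 BTU

3.280×10⁵ BTU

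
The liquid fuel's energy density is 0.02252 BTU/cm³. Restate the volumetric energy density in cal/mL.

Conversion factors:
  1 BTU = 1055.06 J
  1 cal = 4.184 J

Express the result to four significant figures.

0.02252 BTU/cm³ × 1055.06 J/BTU ÷ 10⁻⁶ m³/cm³ = 2.376×10⁷ J/m³
2.376×10⁷ J/m³ ÷ 4.184 J/cal × 10⁻⁶ m³/mL = 5.67878 cal/mL

5.679 cal/mL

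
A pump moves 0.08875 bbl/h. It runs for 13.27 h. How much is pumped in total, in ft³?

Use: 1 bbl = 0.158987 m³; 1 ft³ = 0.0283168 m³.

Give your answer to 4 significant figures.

0.08875 bbl/h → 3.91947×10⁻⁶ m³/s
13.27 h → 47772 s
V = Q × t = 3.91947×10⁻⁶ × 47772 = 0.187241 m³
In ft³: 0.187241 / 0.0283168 = 6.61236 ft³

6.612 ft³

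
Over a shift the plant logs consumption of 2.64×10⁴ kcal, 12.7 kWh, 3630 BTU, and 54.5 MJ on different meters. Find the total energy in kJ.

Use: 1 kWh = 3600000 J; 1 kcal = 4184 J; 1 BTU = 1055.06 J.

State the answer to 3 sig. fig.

2.15×10⁵ kJ

2.64×10⁴ kcal × 4184 = 1.10458×10⁸ J
12.7 kWh × 3600000 = 4.572×10⁷ J
3630 BTU × 1055.06 = 3.82987×10⁶ J
54.5 MJ × 1000000 = 5.45×10⁷ J
Total: 1.10458×10⁸ + 4.572×10⁷ + 3.82987×10⁶ + 5.45×10⁷ = 2.14508×10⁸ J
In kJ: 2.14508×10⁸ / 1000 = 214508 kJ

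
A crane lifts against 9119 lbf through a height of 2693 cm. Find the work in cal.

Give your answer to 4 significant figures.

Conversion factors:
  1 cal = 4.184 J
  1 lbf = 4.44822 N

2.611×10⁵ cal

9119 lbf × 4.44822 = 40563.3 N
2693 cm × 0.01 = 26.93 m
W = F × d = 40563.3 N × 26.93 m = 1.09237×10⁶ J
1.09237×10⁶ J ÷ (4.184 J/cal) = 261083 cal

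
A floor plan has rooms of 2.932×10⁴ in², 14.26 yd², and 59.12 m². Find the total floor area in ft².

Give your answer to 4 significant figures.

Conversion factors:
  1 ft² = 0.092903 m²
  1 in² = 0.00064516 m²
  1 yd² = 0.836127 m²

2.932×10⁴ in² × 0.00064516 = 18.9161 m²
14.26 yd² × 0.836127 = 11.9232 m²
59.12 m² (already m²)
Combined: 18.9161 + 11.9232 + 59.12 = 89.9593 m²
In ft²: 89.9593 / 0.092903 = 968.314 ft²

968.3 ft²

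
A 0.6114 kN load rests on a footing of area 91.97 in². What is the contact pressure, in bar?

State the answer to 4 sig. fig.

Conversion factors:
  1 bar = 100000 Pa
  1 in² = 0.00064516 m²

0.6114 kN × 1000 → 611.4 N
91.97 in² × 0.00064516 → 0.0593354 m²
P = F / A = 611.4 N / 0.0593354 m² = 10304.1 Pa
10304.1 Pa ÷ (100000 Pa/bar) = 0.103041 bar

0.1030 bar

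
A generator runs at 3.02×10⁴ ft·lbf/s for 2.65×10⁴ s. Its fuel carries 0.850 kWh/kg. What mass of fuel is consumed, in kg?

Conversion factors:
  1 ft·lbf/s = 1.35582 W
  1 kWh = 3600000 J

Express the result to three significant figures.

355 kg

3.02×10⁴ ft·lbf/s → 40945.8 W
E = P × t = 40945.8 × 26500 = 1.08506×10⁹ J
0.850 kWh/kg → 3.06×10⁶ J/kg
m = E / e_s = 1.08506×10⁹ / 3.06×10⁶ = 354.595 kg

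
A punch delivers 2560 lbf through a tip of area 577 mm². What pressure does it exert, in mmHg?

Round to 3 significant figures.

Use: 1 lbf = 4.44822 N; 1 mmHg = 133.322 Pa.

2560 lbf × 4.44822 = 11387.4 N
577 mm² × 10⁻⁶ = 5.77×10⁻⁴ m²
P = F / A = 11387.4 N / 5.77×10⁻⁴ m² = 1.97355×10⁷ Pa
1.97355×10⁷ Pa ÷ (133.322 Pa/mmHg) = 148029 mmHg

1.48×10⁵ mmHg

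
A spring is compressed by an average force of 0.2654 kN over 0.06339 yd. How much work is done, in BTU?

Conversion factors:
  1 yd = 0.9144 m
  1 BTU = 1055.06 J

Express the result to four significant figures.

0.2654 kN × 1000 = 265.4 N
0.06339 yd × 0.9144 = 0.0579638 m
W = F × d = 265.4 N × 0.0579638 m = 15.3836 J
15.3836 J ÷ (1055.06 J/BTU) = 0.0145808 BTU

0.01458 BTU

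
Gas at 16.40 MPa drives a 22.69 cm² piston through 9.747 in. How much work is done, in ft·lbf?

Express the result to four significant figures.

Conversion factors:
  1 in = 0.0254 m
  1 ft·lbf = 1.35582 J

16.40 MPa → 1.64×10⁷ Pa
22.69 cm² → 0.002269 m²
F = P × A = 1.64×10⁷ × 0.002269 = 37211.6 N
9.747 in → 0.247574 m
W = F × d = 37211.6 × 0.247574 = 9212.62 J
In ft·lbf: 9212.62 / 1.35582 = 6794.87 ft·lbf

6795 ft·lbf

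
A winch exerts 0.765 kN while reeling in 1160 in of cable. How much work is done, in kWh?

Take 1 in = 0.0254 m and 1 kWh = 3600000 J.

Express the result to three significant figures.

0.00626 kWh

0.765 kN × 1000 → 765 N
1160 in × 0.0254 → 29.464 m
W = F × d = 765 N × 29.464 m = 22540 J
22540 J ÷ (3600000 J/kWh) = 0.00626111 kWh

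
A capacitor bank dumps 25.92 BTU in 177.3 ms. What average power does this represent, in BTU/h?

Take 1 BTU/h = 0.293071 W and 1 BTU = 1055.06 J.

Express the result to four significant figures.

5.263×10⁵ BTU/h

25.92 BTU × 1055.06 → 27347.2 J
177.3 ms × 0.001 → 0.1773 s
P = E / t = 27347.2 J / 0.1773 s = 154243 W
154243 W ÷ (0.293071 W/BTU/h) = 526299 BTU/h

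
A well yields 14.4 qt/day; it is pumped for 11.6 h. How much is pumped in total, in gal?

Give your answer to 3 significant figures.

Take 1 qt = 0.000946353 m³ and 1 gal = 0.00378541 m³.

14.4 qt/day → 1.57726×10⁻⁷ m³/s
11.6 h → 41760 s
V = Q × t = 1.57726×10⁻⁷ × 41760 = 0.00658664 m³
In gal: 0.00658664 / 0.00378541 = 1.74001 gal

1.74 gal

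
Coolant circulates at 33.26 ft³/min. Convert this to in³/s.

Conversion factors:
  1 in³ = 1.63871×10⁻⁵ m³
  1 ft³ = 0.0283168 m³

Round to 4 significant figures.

33.26 ft³/min × 0.0283168 m³/ft³ ÷ 60 s/min = 0.0156969 m³/s
0.0156969 m³/s ÷ 1.63871×10⁻⁵ m³/in³ = 957.882 in³/s

957.9 in³/s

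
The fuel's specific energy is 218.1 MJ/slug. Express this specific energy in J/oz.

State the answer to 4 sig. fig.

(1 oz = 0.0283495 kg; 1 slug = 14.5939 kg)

218.1 MJ/slug × 1000000 J/MJ ÷ 14.5939 kg/slug = 1.49446×10⁷ J/kg
1.49446×10⁷ J/kg × 0.0283495 kg/oz = 423672 J/oz

4.237×10⁵ J/oz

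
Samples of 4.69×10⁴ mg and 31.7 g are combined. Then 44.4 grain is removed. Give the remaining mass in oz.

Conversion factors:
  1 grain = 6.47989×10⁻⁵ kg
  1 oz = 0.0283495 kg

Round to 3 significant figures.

4.69×10⁴ mg × 10⁻⁶ = 0.0469 kg
31.7 g × 0.001 = 0.0317 kg
44.4 grain × 6.47989×10⁻⁵ = 0.00287707 kg
Result: 0.0469 + 0.0317 − 0.00287707 = 0.0757229 kg
In oz: 0.0757229 / 0.0283495 = 2.67105 oz

2.67 oz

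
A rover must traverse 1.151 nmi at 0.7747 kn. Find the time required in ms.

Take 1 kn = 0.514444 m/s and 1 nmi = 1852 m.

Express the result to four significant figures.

1.151 nmi × 1852 = 2131.65 m
0.7747 kn × 0.514444 = 0.39854 m/s
t = d / v = 2131.65 m / 0.39854 m/s = 5348.65 s
5348.65 s ÷ (0.001 s/ms) = 5.34865×10⁶ ms

5.349×10⁶ ms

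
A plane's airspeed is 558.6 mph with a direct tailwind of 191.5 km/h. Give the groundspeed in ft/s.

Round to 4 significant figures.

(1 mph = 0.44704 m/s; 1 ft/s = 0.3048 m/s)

993.8 ft/s

558.6 mph × 0.44704 = 249.717 m/s
191.5 km/h × (1/3.6) = 53.1944 m/s
Combined: 249.717 + 53.1944 = 302.911 m/s
In ft/s: 302.911 / 0.3048 = 993.802 ft/s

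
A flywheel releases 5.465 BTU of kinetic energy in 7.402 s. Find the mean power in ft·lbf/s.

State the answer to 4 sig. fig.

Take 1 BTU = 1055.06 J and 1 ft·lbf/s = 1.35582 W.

5.465 BTU × 1055.06 → 5765.9 J
P = E / t = 5765.9 J / 7.402 s = 778.965 W
778.965 W ÷ (1.35582 W/ft·lbf/s) = 574.534 ft·lbf/s

574.5 ft·lbf/s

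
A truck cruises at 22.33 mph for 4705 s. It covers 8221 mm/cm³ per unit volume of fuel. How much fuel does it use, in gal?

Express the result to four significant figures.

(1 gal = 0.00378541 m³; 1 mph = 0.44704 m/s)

22.33 mph → 9.9824 m/s
d = v × t = 9.9824 × 4705 = 46967.2 m
8221 mm/cm³ → 8.221×10⁶ m/m³
V = d / (distance per unit fuel) = 46967.2 / 8.221×10⁶ = 0.00571308 m³
In gal: 0.00571308 / 0.00378541 = 1.50924 gal

1.509 gal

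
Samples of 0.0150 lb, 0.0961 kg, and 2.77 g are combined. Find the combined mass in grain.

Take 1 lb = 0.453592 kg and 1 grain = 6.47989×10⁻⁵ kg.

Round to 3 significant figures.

1630 grain

0.0150 lb × 0.453592 → 0.00680388 kg
0.0961 kg (already kg)
2.77 g × 0.001 → 0.00277 kg
Total: 0.00680388 + 0.0961 + 0.00277 = 0.105674 kg
In grain: 0.105674 / 6.47989×10⁻⁵ = 1630.8 grain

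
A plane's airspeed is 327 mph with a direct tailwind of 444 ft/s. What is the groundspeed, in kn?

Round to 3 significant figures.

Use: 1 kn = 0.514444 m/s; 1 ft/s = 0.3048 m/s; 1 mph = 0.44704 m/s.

327 mph × 0.44704 = 146.182 m/s
444 ft/s × 0.3048 = 135.331 m/s
Total: 146.182 + 135.331 = 281.513 m/s
In kn: 281.513 / 0.514444 = 547.218 kn

547 kn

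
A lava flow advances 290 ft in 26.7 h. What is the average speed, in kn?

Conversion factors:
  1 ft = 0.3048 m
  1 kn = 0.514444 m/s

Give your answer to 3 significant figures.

290 ft × 0.3048 → 88.392 m
26.7 h × 3600 → 96120 s
v = d / t = 88.392 m / 96120 s = 9.196×10⁻⁴ m/s
9.196×10⁻⁴ m/s ÷ (0.514444 m/s/kn) = 0.00178756 kn

0.00179 kn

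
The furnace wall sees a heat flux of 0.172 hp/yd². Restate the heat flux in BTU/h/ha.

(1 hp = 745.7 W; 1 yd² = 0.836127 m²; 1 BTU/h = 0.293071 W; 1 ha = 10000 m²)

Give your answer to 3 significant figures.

5.23×10⁶ BTU/h/ha

0.172 hp/yd² × 745.7 W/hp ÷ 0.836127 m²/yd² = 153.398 W/m²
153.398 W/m² ÷ 0.293071 W/BTU/h × 10000 m²/ha = 5.23416×10⁶ BTU/h/ha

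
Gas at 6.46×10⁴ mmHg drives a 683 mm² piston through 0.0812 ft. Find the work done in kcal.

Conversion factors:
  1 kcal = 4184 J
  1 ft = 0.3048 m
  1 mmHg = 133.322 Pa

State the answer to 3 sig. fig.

0.0348 kcal

6.46×10⁴ mmHg → 8.6126×10⁶ Pa
683 mm² → 6.83×10⁻⁴ m²
F = P × A = 8.6126×10⁶ × 6.83×10⁻⁴ = 5882.41 N
0.0812 ft → 0.0247498 m
W = F × d = 5882.41 × 0.0247498 = 145.588 J
In kcal: 145.588 / 4184 = 0.0347964 kcal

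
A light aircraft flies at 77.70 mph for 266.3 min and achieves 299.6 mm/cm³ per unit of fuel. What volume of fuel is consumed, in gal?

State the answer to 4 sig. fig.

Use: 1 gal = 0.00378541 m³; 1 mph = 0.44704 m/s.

489.4 gal

77.70 mph → 34.735 m/s
266.3 min → 15978 s
d = v × t = 34.735 × 15978 = 554996 m
299.6 mm/cm³ → 299600 m/m³
V = d / (distance per unit fuel) = 554996 / 299600 = 1.85246 m³
In gal: 1.85246 / 0.00378541 = 489.368 gal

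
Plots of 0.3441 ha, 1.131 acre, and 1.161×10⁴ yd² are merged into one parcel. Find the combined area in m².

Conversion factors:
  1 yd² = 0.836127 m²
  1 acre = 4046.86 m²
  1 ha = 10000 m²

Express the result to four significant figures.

1.773×10⁴ m²

0.3441 ha × 10000 = 3441 m²
1.131 acre × 4046.86 = 4577 m²
1.161×10⁴ yd² × 0.836127 = 9707.43 m²
Combined: 3441 + 4577 + 9707.43 = 17725.4 m²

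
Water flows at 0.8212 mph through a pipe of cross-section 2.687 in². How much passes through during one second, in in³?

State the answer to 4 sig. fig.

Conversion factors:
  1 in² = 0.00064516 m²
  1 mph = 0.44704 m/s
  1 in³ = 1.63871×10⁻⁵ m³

0.8212 mph × 0.44704 → 0.367109 m/s
2.687 in² × 0.00064516 → 0.00173354 m²
V = v × A × t = 0.367109 m/s × 0.00173354 m² × 1 s = 6.36398×10⁻⁴ m³
6.36398×10⁻⁴ m³ ÷ (1.63871×10⁻⁵ m³/in³) = 38.8353 in³

38.84 in³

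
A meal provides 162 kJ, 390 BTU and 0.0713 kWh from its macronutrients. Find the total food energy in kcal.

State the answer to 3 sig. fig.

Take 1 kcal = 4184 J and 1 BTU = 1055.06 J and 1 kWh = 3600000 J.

198 kcal

162 kJ × 1000 = 162000 J
390 BTU × 1055.06 = 411473 J
0.0713 kWh × 3600000 = 256680 J
Sum: 162000 + 411473 + 256680 = 830153 J
In kcal: 830153 / 4184 = 198.411 kcal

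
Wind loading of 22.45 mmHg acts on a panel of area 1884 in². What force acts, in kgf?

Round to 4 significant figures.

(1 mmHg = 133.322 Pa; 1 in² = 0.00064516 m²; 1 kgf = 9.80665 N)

371.0 kgf

22.45 mmHg × 133.322 → 2993.08 Pa
1884 in² × 0.00064516 → 1.21548 m²
F = P × A = 2993.08 Pa × 1.21548 m² = 3638.03 N
3638.03 N ÷ (9.80665 N/kgf) = 370.976 kgf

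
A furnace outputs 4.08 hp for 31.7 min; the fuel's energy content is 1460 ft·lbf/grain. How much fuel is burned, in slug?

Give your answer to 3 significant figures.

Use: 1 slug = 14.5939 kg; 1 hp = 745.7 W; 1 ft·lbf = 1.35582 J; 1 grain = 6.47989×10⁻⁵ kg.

4.08 hp → 3042.46 W
31.7 min → 1902 s
E = P × t = 3042.46 × 1902 = 5.78676×10⁶ J
1460 ft·lbf/grain → 3.05483×10⁷ J/kg
m = E / e_s = 5.78676×10⁶ / 3.05483×10⁷ = 0.18943 kg
In slug: 0.18943 / 14.5939 = 0.0129801 slug

0.0130 slug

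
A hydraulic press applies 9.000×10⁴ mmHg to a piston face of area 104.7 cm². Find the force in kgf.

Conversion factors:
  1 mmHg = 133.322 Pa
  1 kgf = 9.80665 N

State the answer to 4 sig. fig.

9.000×10⁴ mmHg × 133.322 → 1.1999×10⁷ Pa
104.7 cm² × 0.0001 → 0.01047 m²
F = P × A = 1.1999×10⁷ Pa × 0.01047 m² = 125630 N
125630 N ÷ (9.80665 N/kgf) = 12810.7 kgf

1.281×10⁴ kgf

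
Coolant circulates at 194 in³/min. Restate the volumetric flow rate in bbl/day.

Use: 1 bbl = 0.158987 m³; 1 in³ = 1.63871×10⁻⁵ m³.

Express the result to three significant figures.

194 in³/min × 1.63871×10⁻⁵ m³/in³ ÷ 60 s/min = 5.2985×10⁻⁵ m³/s
5.2985×10⁻⁵ m³/s ÷ 0.158987 m³/bbl × 86400 s/day = 28.7942 bbl/day

28.8 bbl/day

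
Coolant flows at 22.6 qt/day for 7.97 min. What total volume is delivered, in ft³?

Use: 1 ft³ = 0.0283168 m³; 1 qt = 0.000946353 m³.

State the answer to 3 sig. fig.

22.6 qt/day → 2.47541×10⁻⁷ m³/s
7.97 min → 478.2 s
V = Q × t = 2.47541×10⁻⁷ × 478.2 = 1.18374×10⁻⁴ m³
In ft³: 1.18374×10⁻⁴ / 0.0283168 = 0.00418035 ft³

0.00418 ft³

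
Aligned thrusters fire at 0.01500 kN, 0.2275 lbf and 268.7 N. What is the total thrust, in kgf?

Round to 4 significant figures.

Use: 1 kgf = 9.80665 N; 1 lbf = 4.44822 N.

0.01500 kN × 1000 → 15 N
0.2275 lbf × 4.44822 → 1.01197 N
268.7 N (already N)
Combined: 15 + 1.01197 + 268.7 = 284.712 N
In kgf: 284.712 / 9.80665 = 29.0325 kgf

29.03 kgf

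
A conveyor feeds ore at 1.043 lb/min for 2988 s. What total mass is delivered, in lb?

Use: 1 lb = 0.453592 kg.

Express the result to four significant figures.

51.94 lb

1.043 lb/min → 0.00788494 kg/s
m = ṁ × t = 0.00788494 × 2988 = 23.5602 kg
In lb: 23.5602 / 0.453592 = 51.9414 lb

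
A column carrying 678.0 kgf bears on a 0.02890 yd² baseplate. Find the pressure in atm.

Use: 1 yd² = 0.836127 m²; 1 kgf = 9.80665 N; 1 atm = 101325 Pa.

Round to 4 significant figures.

678.0 kgf × 9.80665 = 6648.91 N
0.02890 yd² × 0.836127 = 0.0241641 m²
P = F / A = 6648.91 N / 0.0241641 m² = 275157 Pa
275157 Pa ÷ (101325 Pa/atm) = 2.71559 atm

2.716 atm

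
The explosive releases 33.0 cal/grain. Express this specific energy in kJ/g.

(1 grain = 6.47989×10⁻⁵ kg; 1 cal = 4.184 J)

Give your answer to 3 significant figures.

2.13 kJ/g

33.0 cal/grain × 4.184 J/cal ÷ 6.47989×10⁻⁵ kg/grain = 2.13078×10⁶ J/kg
2.13078×10⁶ J/kg ÷ 1000 J/kJ × 0.001 kg/g = 2.13078 kJ/g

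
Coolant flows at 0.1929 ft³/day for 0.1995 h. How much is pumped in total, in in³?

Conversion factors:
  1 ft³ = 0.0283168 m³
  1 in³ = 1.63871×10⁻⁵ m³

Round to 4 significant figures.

2.771 in³

0.1929 ft³/day → 6.32212×10⁻⁸ m³/s
0.1995 h → 718.2 s
V = Q × t = 6.32212×10⁻⁸ × 718.2 = 4.54055×10⁻⁵ m³
In in³: 4.54055×10⁻⁵ / 1.63871×10⁻⁵ = 2.77081 in³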